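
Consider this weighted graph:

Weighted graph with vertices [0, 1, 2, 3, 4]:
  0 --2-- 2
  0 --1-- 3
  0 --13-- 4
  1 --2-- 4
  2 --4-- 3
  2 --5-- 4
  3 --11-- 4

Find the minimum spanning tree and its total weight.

Applying Kruskal's algorithm (sort edges by weight, add if no cycle):
  Add (0,3) w=1
  Add (0,2) w=2
  Add (1,4) w=2
  Skip (2,3) w=4 (creates cycle)
  Add (2,4) w=5
  Skip (3,4) w=11 (creates cycle)
  Skip (0,4) w=13 (creates cycle)
MST weight = 10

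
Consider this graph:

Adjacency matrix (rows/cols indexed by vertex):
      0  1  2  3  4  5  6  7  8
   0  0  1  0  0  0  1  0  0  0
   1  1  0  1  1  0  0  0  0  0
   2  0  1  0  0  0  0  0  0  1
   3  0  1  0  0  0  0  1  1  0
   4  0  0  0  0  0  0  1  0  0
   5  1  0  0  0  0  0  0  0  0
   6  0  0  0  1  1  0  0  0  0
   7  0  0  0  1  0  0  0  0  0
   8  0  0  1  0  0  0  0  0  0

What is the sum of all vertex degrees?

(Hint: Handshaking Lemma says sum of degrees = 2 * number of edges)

Count edges: 8 edges.
By Handshaking Lemma: sum of degrees = 2 * 8 = 16.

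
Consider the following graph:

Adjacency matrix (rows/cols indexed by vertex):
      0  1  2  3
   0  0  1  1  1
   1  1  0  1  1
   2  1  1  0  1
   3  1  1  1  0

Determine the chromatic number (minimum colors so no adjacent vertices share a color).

The graph has a maximum clique of size 4 (lower bound on chromatic number).
A valid 4-coloring: {0: 0, 1: 1, 2: 2, 3: 3}.
Chromatic number = 4.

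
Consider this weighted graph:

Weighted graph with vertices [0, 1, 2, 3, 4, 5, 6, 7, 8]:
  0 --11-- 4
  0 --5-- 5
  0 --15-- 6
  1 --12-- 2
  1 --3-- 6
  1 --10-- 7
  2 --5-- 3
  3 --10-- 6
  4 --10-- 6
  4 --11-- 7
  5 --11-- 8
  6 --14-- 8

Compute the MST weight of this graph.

Applying Kruskal's algorithm (sort edges by weight, add if no cycle):
  Add (1,6) w=3
  Add (0,5) w=5
  Add (2,3) w=5
  Add (1,7) w=10
  Add (3,6) w=10
  Add (4,6) w=10
  Add (0,4) w=11
  Skip (4,7) w=11 (creates cycle)
  Add (5,8) w=11
  Skip (1,2) w=12 (creates cycle)
  Skip (6,8) w=14 (creates cycle)
  Skip (0,6) w=15 (creates cycle)
MST weight = 65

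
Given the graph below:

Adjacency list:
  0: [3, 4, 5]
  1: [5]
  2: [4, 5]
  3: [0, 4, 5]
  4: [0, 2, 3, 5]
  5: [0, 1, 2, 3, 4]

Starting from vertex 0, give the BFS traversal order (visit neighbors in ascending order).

BFS from vertex 0 (neighbors processed in ascending order):
Visit order: 0, 3, 4, 5, 2, 1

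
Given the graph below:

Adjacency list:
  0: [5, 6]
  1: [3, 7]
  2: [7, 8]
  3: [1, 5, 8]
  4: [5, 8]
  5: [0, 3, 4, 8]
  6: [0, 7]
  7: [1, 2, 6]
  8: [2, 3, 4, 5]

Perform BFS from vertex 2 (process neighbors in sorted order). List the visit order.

BFS from vertex 2 (neighbors processed in ascending order):
Visit order: 2, 7, 8, 1, 6, 3, 4, 5, 0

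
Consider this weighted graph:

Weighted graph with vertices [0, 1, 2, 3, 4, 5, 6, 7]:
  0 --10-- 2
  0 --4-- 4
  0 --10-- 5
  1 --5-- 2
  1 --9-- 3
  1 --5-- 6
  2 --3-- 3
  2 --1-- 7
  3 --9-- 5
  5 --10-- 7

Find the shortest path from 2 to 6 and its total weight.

Using Dijkstra's algorithm from vertex 2:
Shortest path: 2 -> 1 -> 6
Total weight: 5 + 5 = 10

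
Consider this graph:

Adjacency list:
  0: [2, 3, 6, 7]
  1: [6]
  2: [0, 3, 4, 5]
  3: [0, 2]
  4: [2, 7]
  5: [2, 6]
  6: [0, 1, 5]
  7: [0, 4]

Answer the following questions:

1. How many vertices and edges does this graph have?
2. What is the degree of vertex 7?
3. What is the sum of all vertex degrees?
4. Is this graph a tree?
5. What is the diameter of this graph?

Count: 8 vertices, 10 edges.
Vertex 7 has neighbors [0, 4], degree = 2.
Handshaking lemma: 2 * 10 = 20.
A tree on 8 vertices has 7 edges. This graph has 10 edges (3 extra). Not a tree.
Diameter (longest shortest path) = 4.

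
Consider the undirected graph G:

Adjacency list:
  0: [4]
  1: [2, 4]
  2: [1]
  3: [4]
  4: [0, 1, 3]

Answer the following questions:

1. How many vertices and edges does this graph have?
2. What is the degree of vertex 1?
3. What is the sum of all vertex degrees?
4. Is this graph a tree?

Count: 5 vertices, 4 edges.
Vertex 1 has neighbors [2, 4], degree = 2.
Handshaking lemma: 2 * 4 = 8.
A graph is a tree iff it is connected and has exactly n-1 edges. This graph is connected (all 5 vertices in one component) and has 5-1 = 4 edges. It is a tree.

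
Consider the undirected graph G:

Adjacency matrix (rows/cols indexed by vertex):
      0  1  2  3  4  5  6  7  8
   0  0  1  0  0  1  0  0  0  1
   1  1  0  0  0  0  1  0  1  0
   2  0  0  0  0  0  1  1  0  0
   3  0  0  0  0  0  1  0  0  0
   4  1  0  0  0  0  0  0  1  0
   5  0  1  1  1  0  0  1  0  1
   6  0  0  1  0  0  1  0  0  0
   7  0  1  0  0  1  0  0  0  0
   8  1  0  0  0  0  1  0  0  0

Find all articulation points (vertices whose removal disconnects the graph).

An articulation point is a vertex whose removal disconnects the graph.
Articulation points: [5]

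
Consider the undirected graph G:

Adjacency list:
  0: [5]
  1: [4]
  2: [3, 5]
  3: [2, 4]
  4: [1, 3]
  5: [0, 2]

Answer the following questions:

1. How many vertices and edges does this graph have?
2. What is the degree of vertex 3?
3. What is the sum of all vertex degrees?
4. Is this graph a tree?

Count: 6 vertices, 5 edges.
Vertex 3 has neighbors [2, 4], degree = 2.
Handshaking lemma: 2 * 5 = 10.
A graph is a tree iff it is connected and has exactly n-1 edges. This graph is connected (all 6 vertices in one component) and has 6-1 = 5 edges. It is a tree.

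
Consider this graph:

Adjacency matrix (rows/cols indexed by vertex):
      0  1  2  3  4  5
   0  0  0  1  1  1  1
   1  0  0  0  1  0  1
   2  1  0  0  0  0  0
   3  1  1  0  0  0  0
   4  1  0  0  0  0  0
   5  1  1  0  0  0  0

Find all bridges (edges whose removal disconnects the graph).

A bridge is an edge whose removal increases the number of connected components.
Bridges found: (0,2), (0,4)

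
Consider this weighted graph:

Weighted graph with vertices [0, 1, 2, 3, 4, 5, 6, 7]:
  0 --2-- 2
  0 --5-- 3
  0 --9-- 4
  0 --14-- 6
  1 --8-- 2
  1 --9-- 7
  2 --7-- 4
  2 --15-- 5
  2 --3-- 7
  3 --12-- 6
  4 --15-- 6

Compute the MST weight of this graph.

Applying Kruskal's algorithm (sort edges by weight, add if no cycle):
  Add (0,2) w=2
  Add (2,7) w=3
  Add (0,3) w=5
  Add (2,4) w=7
  Add (1,2) w=8
  Skip (0,4) w=9 (creates cycle)
  Skip (1,7) w=9 (creates cycle)
  Add (3,6) w=12
  Skip (0,6) w=14 (creates cycle)
  Add (2,5) w=15
  Skip (4,6) w=15 (creates cycle)
MST weight = 52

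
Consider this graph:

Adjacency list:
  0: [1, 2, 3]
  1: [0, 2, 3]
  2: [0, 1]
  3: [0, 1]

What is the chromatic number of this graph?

The graph has a maximum clique of size 3 (lower bound on chromatic number).
A valid 3-coloring: {0: 0, 1: 1, 2: 2, 3: 2}.
Chromatic number = 3.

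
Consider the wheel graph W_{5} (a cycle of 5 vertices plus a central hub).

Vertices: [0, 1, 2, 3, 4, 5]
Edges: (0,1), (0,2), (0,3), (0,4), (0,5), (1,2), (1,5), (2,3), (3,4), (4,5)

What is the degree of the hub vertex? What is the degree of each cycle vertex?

The hub connects to all 5 cycle vertices, so deg(hub) = 5.
Each cycle vertex connects to 2 neighbors on the cycle plus the hub, so deg(cycle vertex) = 3.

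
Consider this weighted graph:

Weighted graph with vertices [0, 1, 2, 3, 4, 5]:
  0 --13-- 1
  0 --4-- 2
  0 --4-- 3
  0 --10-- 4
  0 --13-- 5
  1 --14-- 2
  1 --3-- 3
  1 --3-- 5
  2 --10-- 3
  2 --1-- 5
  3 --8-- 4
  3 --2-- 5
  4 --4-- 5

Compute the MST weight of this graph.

Applying Kruskal's algorithm (sort edges by weight, add if no cycle):
  Add (2,5) w=1
  Add (3,5) w=2
  Add (1,5) w=3
  Skip (1,3) w=3 (creates cycle)
  Add (0,2) w=4
  Skip (0,3) w=4 (creates cycle)
  Add (4,5) w=4
  Skip (3,4) w=8 (creates cycle)
  Skip (0,4) w=10 (creates cycle)
  Skip (2,3) w=10 (creates cycle)
  Skip (0,5) w=13 (creates cycle)
  Skip (0,1) w=13 (creates cycle)
  Skip (1,2) w=14 (creates cycle)
MST weight = 14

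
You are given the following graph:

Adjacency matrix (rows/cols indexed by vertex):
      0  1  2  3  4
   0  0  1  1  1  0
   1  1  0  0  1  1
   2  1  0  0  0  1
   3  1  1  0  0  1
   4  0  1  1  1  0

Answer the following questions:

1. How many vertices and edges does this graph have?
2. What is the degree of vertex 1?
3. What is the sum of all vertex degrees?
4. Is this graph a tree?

Count: 5 vertices, 7 edges.
Vertex 1 has neighbors [0, 3, 4], degree = 3.
Handshaking lemma: 2 * 7 = 14.
A tree on 5 vertices has 4 edges. This graph has 7 edges (3 extra). Not a tree.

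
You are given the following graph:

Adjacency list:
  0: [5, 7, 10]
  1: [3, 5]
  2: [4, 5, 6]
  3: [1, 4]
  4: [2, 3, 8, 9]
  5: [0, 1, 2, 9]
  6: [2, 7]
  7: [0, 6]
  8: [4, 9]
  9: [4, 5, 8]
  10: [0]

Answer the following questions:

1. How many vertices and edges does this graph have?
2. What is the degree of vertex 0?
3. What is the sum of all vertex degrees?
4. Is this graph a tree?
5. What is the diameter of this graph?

Count: 11 vertices, 14 edges.
Vertex 0 has neighbors [5, 7, 10], degree = 3.
Handshaking lemma: 2 * 14 = 28.
A tree on 11 vertices has 10 edges. This graph has 14 edges (4 extra). Not a tree.
Diameter (longest shortest path) = 4.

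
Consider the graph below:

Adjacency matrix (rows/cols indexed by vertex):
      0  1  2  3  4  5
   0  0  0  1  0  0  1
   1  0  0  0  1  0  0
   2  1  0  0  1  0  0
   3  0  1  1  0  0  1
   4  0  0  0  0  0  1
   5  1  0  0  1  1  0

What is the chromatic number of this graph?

The graph has a maximum clique of size 2 (lower bound on chromatic number).
A valid 2-coloring: {0: 0, 1: 1, 2: 1, 3: 0, 4: 0, 5: 1}.
Chromatic number = 2.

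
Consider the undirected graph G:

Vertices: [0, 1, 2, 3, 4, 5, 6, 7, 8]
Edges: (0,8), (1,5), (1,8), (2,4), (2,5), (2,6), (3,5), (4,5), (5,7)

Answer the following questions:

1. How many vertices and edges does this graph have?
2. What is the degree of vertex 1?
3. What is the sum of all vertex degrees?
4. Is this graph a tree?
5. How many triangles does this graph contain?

Count: 9 vertices, 9 edges.
Vertex 1 has neighbors [5, 8], degree = 2.
Handshaking lemma: 2 * 9 = 18.
A tree on 9 vertices has 8 edges. This graph has 9 edges (1 extra). Not a tree.
Number of triangles = 1.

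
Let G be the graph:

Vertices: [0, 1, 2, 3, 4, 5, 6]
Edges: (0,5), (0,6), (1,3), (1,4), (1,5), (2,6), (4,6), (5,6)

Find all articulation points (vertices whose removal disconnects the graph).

An articulation point is a vertex whose removal disconnects the graph.
Articulation points: [1, 6]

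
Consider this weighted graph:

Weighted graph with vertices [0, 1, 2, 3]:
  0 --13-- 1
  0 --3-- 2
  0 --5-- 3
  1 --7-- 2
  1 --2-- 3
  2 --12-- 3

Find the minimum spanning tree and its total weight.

Applying Kruskal's algorithm (sort edges by weight, add if no cycle):
  Add (1,3) w=2
  Add (0,2) w=3
  Add (0,3) w=5
  Skip (1,2) w=7 (creates cycle)
  Skip (2,3) w=12 (creates cycle)
  Skip (0,1) w=13 (creates cycle)
MST weight = 10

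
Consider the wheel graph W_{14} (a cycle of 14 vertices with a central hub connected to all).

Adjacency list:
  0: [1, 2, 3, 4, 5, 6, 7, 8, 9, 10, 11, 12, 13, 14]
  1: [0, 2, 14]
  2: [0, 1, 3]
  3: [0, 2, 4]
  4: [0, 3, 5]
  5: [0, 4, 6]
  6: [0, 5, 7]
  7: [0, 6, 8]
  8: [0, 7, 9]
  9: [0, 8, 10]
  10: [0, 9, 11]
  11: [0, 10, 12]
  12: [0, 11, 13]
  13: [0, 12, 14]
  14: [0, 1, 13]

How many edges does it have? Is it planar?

Wheel graph W_{14}: 14 cycle edges + 14 spoke edges = 28 edges.
Total vertices: 15.
The graph is planar.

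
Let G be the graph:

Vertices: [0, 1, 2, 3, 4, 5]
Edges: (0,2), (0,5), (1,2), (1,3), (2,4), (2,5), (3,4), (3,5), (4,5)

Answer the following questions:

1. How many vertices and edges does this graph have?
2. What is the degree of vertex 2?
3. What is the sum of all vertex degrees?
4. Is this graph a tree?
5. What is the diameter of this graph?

Count: 6 vertices, 9 edges.
Vertex 2 has neighbors [0, 1, 4, 5], degree = 4.
Handshaking lemma: 2 * 9 = 18.
A tree on 6 vertices has 5 edges. This graph has 9 edges (4 extra). Not a tree.
Diameter (longest shortest path) = 2.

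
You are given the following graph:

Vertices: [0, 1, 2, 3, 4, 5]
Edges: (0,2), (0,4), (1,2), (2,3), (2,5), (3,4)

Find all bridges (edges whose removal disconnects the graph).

A bridge is an edge whose removal increases the number of connected components.
Bridges found: (1,2), (2,5)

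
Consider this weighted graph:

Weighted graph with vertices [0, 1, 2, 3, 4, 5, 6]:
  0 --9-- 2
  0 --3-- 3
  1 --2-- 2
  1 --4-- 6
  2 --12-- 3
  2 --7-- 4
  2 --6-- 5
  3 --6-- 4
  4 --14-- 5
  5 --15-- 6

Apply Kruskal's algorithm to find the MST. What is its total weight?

Applying Kruskal's algorithm (sort edges by weight, add if no cycle):
  Add (1,2) w=2
  Add (0,3) w=3
  Add (1,6) w=4
  Add (2,5) w=6
  Add (3,4) w=6
  Add (2,4) w=7
  Skip (0,2) w=9 (creates cycle)
  Skip (2,3) w=12 (creates cycle)
  Skip (4,5) w=14 (creates cycle)
  Skip (5,6) w=15 (creates cycle)
MST weight = 28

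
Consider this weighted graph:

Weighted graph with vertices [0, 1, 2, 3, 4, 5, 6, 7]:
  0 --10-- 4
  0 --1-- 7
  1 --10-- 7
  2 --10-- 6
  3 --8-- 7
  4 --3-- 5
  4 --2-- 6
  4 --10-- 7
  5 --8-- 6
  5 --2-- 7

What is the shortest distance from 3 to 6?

Using Dijkstra's algorithm from vertex 3:
Shortest path: 3 -> 7 -> 5 -> 4 -> 6
Total weight: 8 + 2 + 3 + 2 = 15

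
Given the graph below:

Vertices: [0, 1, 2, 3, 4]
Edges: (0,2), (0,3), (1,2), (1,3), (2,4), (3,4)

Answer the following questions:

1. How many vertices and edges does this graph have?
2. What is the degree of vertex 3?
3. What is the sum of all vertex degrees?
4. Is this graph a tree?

Count: 5 vertices, 6 edges.
Vertex 3 has neighbors [0, 1, 4], degree = 3.
Handshaking lemma: 2 * 6 = 12.
A tree on 5 vertices has 4 edges. This graph has 6 edges (2 extra). Not a tree.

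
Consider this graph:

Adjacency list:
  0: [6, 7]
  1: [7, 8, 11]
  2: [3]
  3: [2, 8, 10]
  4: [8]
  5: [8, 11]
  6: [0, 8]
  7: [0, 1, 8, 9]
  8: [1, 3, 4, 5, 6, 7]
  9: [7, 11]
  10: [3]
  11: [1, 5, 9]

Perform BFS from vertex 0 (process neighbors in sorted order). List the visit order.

BFS from vertex 0 (neighbors processed in ascending order):
Visit order: 0, 6, 7, 8, 1, 9, 3, 4, 5, 11, 2, 10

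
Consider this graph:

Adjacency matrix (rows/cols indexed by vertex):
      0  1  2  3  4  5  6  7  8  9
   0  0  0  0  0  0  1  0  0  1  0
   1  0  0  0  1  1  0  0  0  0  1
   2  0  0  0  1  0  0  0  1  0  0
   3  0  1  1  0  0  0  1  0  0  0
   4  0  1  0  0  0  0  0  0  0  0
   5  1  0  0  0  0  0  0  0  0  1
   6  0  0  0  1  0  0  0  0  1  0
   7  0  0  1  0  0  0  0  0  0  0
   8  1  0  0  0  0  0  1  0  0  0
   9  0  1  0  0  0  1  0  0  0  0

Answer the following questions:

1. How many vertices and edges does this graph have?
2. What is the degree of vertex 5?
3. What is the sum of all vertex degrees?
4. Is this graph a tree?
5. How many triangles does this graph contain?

Count: 10 vertices, 10 edges.
Vertex 5 has neighbors [0, 9], degree = 2.
Handshaking lemma: 2 * 10 = 20.
A tree on 10 vertices has 9 edges. This graph has 10 edges (1 extra). Not a tree.
Number of triangles = 0.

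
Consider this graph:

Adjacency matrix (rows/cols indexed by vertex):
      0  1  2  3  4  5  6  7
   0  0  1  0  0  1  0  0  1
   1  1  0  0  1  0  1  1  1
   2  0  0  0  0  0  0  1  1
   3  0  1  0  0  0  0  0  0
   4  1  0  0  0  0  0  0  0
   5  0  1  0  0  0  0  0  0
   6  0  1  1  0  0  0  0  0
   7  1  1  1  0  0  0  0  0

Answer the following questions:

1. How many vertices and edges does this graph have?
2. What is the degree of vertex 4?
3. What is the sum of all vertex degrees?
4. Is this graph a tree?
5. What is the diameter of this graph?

Count: 8 vertices, 9 edges.
Vertex 4 has neighbors [0], degree = 1.
Handshaking lemma: 2 * 9 = 18.
A tree on 8 vertices has 7 edges. This graph has 9 edges (2 extra). Not a tree.
Diameter (longest shortest path) = 3.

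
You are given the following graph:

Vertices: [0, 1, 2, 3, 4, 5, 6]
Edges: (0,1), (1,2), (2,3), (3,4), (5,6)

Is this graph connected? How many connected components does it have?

Checking connectivity: the graph has 2 connected component(s).
Components: [[0, 1, 2, 3, 4], [5, 6]]. The graph is NOT connected.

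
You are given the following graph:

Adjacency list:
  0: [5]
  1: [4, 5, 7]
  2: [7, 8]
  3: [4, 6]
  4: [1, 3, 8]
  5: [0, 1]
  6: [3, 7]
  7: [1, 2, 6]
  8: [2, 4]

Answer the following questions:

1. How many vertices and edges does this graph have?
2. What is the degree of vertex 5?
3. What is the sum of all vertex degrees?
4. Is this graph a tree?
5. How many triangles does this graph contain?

Count: 9 vertices, 10 edges.
Vertex 5 has neighbors [0, 1], degree = 2.
Handshaking lemma: 2 * 10 = 20.
A tree on 9 vertices has 8 edges. This graph has 10 edges (2 extra). Not a tree.
Number of triangles = 0.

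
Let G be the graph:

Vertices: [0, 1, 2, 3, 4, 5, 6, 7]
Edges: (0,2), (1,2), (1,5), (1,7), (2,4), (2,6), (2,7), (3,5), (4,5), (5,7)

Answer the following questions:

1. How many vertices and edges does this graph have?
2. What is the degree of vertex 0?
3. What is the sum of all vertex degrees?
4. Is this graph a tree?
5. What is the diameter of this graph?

Count: 8 vertices, 10 edges.
Vertex 0 has neighbors [2], degree = 1.
Handshaking lemma: 2 * 10 = 20.
A tree on 8 vertices has 7 edges. This graph has 10 edges (3 extra). Not a tree.
Diameter (longest shortest path) = 4.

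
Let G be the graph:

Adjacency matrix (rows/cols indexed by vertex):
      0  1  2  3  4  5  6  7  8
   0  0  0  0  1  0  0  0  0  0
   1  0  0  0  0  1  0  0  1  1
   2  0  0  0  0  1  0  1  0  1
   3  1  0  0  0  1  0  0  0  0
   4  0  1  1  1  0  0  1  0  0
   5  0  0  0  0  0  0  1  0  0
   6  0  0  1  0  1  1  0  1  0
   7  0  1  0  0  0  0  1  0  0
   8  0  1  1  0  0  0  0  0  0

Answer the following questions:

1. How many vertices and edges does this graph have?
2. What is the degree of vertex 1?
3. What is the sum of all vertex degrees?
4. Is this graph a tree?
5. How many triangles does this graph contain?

Count: 9 vertices, 11 edges.
Vertex 1 has neighbors [4, 7, 8], degree = 3.
Handshaking lemma: 2 * 11 = 22.
A tree on 9 vertices has 8 edges. This graph has 11 edges (3 extra). Not a tree.
Number of triangles = 1.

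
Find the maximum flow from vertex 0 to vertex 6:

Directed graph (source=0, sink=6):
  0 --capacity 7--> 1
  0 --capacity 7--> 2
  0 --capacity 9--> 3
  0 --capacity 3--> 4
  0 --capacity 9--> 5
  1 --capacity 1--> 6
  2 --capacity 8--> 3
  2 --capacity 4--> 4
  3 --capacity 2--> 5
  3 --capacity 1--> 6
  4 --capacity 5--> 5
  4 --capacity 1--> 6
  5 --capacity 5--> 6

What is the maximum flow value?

Computing max flow:
  Flow on (0->1): 1/7
  Flow on (0->2): 4/7
  Flow on (0->3): 1/9
  Flow on (0->4): 2/3
  Flow on (1->6): 1/1
  Flow on (2->4): 4/4
  Flow on (3->6): 1/1
  Flow on (4->5): 5/5
  Flow on (4->6): 1/1
  Flow on (5->6): 5/5
Maximum flow = 8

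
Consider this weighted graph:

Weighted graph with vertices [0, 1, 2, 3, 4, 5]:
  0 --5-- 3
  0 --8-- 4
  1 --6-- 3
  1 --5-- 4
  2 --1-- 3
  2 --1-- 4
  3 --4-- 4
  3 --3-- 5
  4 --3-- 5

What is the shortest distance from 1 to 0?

Using Dijkstra's algorithm from vertex 1:
Shortest path: 1 -> 3 -> 0
Total weight: 6 + 5 = 11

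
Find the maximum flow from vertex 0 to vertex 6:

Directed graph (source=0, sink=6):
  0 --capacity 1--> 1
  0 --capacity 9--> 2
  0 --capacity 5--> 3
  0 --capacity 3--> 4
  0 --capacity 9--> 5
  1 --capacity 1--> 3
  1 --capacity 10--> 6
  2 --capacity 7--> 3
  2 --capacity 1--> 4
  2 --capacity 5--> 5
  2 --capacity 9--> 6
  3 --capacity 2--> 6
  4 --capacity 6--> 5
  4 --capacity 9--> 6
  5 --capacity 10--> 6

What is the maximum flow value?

Computing max flow:
  Flow on (0->1): 1/1
  Flow on (0->2): 9/9
  Flow on (0->3): 2/5
  Flow on (0->4): 3/3
  Flow on (0->5): 9/9
  Flow on (1->6): 1/10
  Flow on (2->6): 9/9
  Flow on (3->6): 2/2
  Flow on (4->6): 3/9
  Flow on (5->6): 9/10
Maximum flow = 24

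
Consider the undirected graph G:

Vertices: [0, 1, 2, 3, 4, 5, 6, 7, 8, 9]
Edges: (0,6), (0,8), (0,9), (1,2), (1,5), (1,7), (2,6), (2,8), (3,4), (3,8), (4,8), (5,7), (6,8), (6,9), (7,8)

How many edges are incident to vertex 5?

Vertex 5 has neighbors [1, 7], so deg(5) = 2.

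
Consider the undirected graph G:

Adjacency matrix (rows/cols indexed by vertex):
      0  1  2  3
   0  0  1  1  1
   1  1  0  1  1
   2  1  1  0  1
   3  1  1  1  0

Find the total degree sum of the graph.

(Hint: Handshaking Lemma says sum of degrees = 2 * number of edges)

Count edges: 6 edges.
By Handshaking Lemma: sum of degrees = 2 * 6 = 12.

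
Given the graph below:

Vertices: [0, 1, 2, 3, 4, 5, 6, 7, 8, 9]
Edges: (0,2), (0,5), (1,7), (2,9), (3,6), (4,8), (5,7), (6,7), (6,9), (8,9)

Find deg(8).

Vertex 8 has neighbors [4, 9], so deg(8) = 2.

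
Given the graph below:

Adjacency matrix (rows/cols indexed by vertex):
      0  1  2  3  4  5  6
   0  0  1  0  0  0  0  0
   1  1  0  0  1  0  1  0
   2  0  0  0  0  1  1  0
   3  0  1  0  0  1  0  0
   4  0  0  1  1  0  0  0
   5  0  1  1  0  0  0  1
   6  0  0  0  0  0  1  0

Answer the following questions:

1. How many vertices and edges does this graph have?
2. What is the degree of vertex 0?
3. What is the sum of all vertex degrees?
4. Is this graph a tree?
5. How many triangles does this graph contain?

Count: 7 vertices, 7 edges.
Vertex 0 has neighbors [1], degree = 1.
Handshaking lemma: 2 * 7 = 14.
A tree on 7 vertices has 6 edges. This graph has 7 edges (1 extra). Not a tree.
Number of triangles = 0.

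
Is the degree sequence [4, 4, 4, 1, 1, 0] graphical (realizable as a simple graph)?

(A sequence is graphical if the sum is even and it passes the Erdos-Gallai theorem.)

Sum of degrees = 14. Sum is even but fails Erdos-Gallai. The sequence is NOT graphical.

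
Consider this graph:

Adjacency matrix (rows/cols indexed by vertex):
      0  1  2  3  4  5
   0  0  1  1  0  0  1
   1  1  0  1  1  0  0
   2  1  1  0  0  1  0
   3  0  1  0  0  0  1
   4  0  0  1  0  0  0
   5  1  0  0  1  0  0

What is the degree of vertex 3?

Vertex 3 has neighbors [1, 5], so deg(3) = 2.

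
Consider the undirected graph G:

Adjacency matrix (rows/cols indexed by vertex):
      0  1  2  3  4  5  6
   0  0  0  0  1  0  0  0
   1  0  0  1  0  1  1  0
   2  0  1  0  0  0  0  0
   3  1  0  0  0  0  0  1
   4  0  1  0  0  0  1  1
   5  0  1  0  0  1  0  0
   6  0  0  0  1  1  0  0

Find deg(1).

Vertex 1 has neighbors [2, 4, 5], so deg(1) = 3.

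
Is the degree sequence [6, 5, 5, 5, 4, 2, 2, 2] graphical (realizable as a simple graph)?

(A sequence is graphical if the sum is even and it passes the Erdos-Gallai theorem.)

Sum of degrees = 31. Sum is odd, so the sequence is NOT graphical.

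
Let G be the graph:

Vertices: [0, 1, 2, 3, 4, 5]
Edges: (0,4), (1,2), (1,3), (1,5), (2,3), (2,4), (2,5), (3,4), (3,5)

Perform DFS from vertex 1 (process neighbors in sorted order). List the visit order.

DFS from vertex 1 (neighbors processed in ascending order):
Visit order: 1, 2, 3, 4, 0, 5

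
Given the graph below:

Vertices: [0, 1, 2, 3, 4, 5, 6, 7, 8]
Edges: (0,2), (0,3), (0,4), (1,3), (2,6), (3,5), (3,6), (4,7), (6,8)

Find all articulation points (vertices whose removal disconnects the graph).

An articulation point is a vertex whose removal disconnects the graph.
Articulation points: [0, 3, 4, 6]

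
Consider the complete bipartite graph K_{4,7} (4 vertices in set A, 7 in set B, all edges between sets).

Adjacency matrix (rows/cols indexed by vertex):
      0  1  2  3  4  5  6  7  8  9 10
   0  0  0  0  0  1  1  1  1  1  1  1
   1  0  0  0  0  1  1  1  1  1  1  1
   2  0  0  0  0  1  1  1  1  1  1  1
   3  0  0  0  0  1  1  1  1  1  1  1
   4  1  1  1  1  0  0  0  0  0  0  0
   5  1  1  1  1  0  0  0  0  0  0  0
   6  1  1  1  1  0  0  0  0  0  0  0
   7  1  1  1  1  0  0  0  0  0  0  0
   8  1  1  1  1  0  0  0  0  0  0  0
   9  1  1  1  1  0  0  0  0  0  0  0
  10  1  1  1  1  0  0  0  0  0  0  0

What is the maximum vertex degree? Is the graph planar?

Set-A vertices have degree 7; set-B vertices have degree 4. Maximum degree = max(4,7) = 7.
K_{4,7} contains K_{3,3} as a subgraph (since both sides have >= 3 vertices); by Kuratowski's theorem it is not planar.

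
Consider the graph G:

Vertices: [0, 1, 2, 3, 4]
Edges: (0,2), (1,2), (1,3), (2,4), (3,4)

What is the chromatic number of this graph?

The graph has a maximum clique of size 2 (lower bound on chromatic number).
A valid 2-coloring: {0: 1, 1: 1, 2: 0, 3: 0, 4: 1}.
Chromatic number = 2.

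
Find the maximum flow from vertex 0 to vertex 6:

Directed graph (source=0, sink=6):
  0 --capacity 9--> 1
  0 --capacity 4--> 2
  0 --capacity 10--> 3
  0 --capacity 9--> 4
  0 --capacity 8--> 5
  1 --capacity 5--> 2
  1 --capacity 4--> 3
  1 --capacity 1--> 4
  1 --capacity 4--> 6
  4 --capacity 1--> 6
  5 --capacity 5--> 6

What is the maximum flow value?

Computing max flow:
  Flow on (0->1): 5/9
  Flow on (0->5): 5/8
  Flow on (1->4): 1/1
  Flow on (1->6): 4/4
  Flow on (4->6): 1/1
  Flow on (5->6): 5/5
Maximum flow = 10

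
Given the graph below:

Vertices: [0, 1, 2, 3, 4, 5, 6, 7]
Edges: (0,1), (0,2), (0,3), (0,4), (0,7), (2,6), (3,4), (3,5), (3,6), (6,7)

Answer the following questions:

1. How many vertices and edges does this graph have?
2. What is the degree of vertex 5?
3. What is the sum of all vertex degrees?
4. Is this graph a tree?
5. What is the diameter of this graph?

Count: 8 vertices, 10 edges.
Vertex 5 has neighbors [3], degree = 1.
Handshaking lemma: 2 * 10 = 20.
A tree on 8 vertices has 7 edges. This graph has 10 edges (3 extra). Not a tree.
Diameter (longest shortest path) = 3.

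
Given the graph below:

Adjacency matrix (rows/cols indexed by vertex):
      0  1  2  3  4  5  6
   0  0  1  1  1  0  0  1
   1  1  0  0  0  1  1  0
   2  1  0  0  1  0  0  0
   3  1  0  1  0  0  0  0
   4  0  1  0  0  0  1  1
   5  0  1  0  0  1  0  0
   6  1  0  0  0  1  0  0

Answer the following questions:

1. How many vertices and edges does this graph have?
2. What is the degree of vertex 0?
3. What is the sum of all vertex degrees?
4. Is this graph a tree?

Count: 7 vertices, 9 edges.
Vertex 0 has neighbors [1, 2, 3, 6], degree = 4.
Handshaking lemma: 2 * 9 = 18.
A tree on 7 vertices has 6 edges. This graph has 9 edges (3 extra). Not a tree.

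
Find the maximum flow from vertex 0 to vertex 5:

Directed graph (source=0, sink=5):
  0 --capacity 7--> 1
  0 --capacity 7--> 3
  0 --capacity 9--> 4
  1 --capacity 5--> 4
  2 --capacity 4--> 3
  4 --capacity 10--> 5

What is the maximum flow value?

Computing max flow:
  Flow on (0->1): 5/7
  Flow on (0->4): 5/9
  Flow on (1->4): 5/5
  Flow on (4->5): 10/10
Maximum flow = 10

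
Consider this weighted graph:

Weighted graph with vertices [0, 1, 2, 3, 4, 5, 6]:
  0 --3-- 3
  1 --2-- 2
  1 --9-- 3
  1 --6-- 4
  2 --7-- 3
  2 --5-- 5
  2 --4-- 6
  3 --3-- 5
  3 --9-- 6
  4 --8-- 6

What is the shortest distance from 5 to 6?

Using Dijkstra's algorithm from vertex 5:
Shortest path: 5 -> 2 -> 6
Total weight: 5 + 4 = 9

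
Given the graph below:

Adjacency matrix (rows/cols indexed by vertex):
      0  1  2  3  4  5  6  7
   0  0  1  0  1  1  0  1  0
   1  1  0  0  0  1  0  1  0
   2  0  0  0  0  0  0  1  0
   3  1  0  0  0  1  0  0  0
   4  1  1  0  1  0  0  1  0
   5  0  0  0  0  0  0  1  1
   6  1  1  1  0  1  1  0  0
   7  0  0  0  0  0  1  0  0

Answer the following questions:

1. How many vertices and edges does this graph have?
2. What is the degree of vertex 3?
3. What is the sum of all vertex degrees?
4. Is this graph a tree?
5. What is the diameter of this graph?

Count: 8 vertices, 11 edges.
Vertex 3 has neighbors [0, 4], degree = 2.
Handshaking lemma: 2 * 11 = 22.
A tree on 8 vertices has 7 edges. This graph has 11 edges (4 extra). Not a tree.
Diameter (longest shortest path) = 4.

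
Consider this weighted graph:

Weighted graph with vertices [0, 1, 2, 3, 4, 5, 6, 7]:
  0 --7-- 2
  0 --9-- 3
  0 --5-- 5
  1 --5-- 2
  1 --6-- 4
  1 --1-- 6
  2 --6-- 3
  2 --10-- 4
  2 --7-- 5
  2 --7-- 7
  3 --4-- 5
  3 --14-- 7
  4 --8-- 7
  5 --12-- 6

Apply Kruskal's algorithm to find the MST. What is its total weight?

Applying Kruskal's algorithm (sort edges by weight, add if no cycle):
  Add (1,6) w=1
  Add (3,5) w=4
  Add (0,5) w=5
  Add (1,2) w=5
  Add (1,4) w=6
  Add (2,3) w=6
  Skip (0,2) w=7 (creates cycle)
  Add (2,7) w=7
  Skip (2,5) w=7 (creates cycle)
  Skip (4,7) w=8 (creates cycle)
  Skip (0,3) w=9 (creates cycle)
  Skip (2,4) w=10 (creates cycle)
  Skip (5,6) w=12 (creates cycle)
  Skip (3,7) w=14 (creates cycle)
MST weight = 34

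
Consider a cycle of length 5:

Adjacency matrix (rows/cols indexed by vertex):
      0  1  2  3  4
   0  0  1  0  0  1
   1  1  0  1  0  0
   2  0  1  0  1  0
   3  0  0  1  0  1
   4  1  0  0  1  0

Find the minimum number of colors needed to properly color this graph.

This is an odd cycle (C_5). Odd cycles are not bipartite (any 2-coloring forces two adjacent vertices to match), and 3 colors suffice.
Chromatic number = 3.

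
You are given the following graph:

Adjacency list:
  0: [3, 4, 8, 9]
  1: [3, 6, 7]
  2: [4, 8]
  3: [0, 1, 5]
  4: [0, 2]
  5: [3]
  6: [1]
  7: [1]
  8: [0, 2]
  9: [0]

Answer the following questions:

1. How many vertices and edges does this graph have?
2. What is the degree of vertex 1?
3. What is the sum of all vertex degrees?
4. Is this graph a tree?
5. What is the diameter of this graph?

Count: 10 vertices, 10 edges.
Vertex 1 has neighbors [3, 6, 7], degree = 3.
Handshaking lemma: 2 * 10 = 20.
A tree on 10 vertices has 9 edges. This graph has 10 edges (1 extra). Not a tree.
Diameter (longest shortest path) = 5.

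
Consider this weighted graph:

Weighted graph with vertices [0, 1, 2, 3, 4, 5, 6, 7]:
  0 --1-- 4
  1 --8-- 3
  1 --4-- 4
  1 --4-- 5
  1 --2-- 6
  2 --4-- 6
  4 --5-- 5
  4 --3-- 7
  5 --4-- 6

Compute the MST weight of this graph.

Applying Kruskal's algorithm (sort edges by weight, add if no cycle):
  Add (0,4) w=1
  Add (1,6) w=2
  Add (4,7) w=3
  Add (1,4) w=4
  Add (1,5) w=4
  Add (2,6) w=4
  Skip (5,6) w=4 (creates cycle)
  Skip (4,5) w=5 (creates cycle)
  Add (1,3) w=8
MST weight = 26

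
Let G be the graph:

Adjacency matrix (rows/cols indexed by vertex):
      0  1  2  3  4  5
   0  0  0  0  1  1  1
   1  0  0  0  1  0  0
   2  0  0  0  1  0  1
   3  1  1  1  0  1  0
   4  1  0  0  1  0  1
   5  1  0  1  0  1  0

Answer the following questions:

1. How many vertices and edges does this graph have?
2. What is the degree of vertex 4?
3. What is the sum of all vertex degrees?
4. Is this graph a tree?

Count: 6 vertices, 8 edges.
Vertex 4 has neighbors [0, 3, 5], degree = 3.
Handshaking lemma: 2 * 8 = 16.
A tree on 6 vertices has 5 edges. This graph has 8 edges (3 extra). Not a tree.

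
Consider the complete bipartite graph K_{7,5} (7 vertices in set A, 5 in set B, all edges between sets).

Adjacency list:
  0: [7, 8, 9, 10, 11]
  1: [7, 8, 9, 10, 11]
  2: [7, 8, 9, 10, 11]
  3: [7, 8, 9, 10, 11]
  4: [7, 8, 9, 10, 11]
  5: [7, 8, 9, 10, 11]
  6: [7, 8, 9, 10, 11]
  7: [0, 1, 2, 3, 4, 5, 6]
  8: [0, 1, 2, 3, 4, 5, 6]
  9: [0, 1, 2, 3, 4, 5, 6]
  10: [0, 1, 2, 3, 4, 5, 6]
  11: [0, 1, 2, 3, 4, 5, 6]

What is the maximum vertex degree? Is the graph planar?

Set-A vertices have degree 5; set-B vertices have degree 7. Maximum degree = max(7,5) = 7.
K_{7,5} contains K_{3,3} as a subgraph (since both sides have >= 3 vertices); by Kuratowski's theorem it is not planar.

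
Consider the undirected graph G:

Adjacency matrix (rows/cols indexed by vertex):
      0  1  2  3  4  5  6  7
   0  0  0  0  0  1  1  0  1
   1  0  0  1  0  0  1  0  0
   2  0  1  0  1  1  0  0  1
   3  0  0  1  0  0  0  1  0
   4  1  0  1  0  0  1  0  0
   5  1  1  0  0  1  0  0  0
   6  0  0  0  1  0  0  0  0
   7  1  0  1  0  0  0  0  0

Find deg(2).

Vertex 2 has neighbors [1, 3, 4, 7], so deg(2) = 4.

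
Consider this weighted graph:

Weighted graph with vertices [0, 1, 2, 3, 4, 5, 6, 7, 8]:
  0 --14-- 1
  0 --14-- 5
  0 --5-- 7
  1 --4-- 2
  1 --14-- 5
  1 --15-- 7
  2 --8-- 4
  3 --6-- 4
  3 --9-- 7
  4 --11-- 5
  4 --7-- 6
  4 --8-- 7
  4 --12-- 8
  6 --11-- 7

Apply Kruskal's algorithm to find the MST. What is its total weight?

Applying Kruskal's algorithm (sort edges by weight, add if no cycle):
  Add (1,2) w=4
  Add (0,7) w=5
  Add (3,4) w=6
  Add (4,6) w=7
  Add (2,4) w=8
  Add (4,7) w=8
  Skip (3,7) w=9 (creates cycle)
  Add (4,5) w=11
  Skip (6,7) w=11 (creates cycle)
  Add (4,8) w=12
  Skip (0,1) w=14 (creates cycle)
  Skip (0,5) w=14 (creates cycle)
  Skip (1,5) w=14 (creates cycle)
  Skip (1,7) w=15 (creates cycle)
MST weight = 61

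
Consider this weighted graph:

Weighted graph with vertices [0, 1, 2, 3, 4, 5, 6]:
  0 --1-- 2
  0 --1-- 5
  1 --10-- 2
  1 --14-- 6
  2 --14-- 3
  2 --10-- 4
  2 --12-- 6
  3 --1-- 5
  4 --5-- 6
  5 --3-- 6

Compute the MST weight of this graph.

Applying Kruskal's algorithm (sort edges by weight, add if no cycle):
  Add (0,2) w=1
  Add (0,5) w=1
  Add (3,5) w=1
  Add (5,6) w=3
  Add (4,6) w=5
  Add (1,2) w=10
  Skip (2,4) w=10 (creates cycle)
  Skip (2,6) w=12 (creates cycle)
  Skip (1,6) w=14 (creates cycle)
  Skip (2,3) w=14 (creates cycle)
MST weight = 21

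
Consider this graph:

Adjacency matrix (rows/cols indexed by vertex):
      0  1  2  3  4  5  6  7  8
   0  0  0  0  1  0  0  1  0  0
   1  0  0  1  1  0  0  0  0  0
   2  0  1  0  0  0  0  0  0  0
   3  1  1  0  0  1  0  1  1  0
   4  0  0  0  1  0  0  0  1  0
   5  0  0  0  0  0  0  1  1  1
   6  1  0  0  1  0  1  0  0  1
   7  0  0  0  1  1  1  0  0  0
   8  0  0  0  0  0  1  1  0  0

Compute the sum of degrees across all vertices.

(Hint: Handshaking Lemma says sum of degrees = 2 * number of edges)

Count edges: 12 edges.
By Handshaking Lemma: sum of degrees = 2 * 12 = 24.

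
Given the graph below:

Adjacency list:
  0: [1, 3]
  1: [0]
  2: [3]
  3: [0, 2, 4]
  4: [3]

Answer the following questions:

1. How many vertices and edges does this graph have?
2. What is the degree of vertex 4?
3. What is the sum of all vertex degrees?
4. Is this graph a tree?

Count: 5 vertices, 4 edges.
Vertex 4 has neighbors [3], degree = 1.
Handshaking lemma: 2 * 4 = 8.
A graph is a tree iff it is connected and has exactly n-1 edges. This graph is connected (all 5 vertices in one component) and has 5-1 = 4 edges. It is a tree.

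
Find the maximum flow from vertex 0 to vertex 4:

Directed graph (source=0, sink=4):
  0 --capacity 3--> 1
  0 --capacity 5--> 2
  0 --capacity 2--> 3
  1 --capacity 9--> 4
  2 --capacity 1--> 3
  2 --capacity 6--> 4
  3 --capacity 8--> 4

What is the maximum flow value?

Computing max flow:
  Flow on (0->1): 3/3
  Flow on (0->2): 5/5
  Flow on (0->3): 2/2
  Flow on (1->4): 3/9
  Flow on (2->4): 5/6
  Flow on (3->4): 2/8
Maximum flow = 10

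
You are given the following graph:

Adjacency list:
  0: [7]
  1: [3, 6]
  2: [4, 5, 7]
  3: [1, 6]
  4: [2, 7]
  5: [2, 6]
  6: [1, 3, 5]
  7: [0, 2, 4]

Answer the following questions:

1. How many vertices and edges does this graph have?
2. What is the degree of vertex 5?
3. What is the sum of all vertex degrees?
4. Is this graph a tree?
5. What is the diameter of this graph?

Count: 8 vertices, 9 edges.
Vertex 5 has neighbors [2, 6], degree = 2.
Handshaking lemma: 2 * 9 = 18.
A tree on 8 vertices has 7 edges. This graph has 9 edges (2 extra). Not a tree.
Diameter (longest shortest path) = 5.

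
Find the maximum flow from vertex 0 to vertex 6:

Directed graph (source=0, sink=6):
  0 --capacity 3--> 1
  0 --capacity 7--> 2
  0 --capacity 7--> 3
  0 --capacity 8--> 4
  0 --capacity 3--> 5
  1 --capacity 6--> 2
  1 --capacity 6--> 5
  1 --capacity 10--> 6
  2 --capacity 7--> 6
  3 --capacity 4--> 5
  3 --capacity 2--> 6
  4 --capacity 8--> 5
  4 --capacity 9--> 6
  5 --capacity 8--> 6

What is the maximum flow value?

Computing max flow:
  Flow on (0->1): 3/3
  Flow on (0->2): 7/7
  Flow on (0->3): 6/7
  Flow on (0->4): 8/8
  Flow on (0->5): 3/3
  Flow on (1->6): 3/10
  Flow on (2->6): 7/7
  Flow on (3->5): 4/4
  Flow on (3->6): 2/2
  Flow on (4->6): 8/9
  Flow on (5->6): 7/8
Maximum flow = 27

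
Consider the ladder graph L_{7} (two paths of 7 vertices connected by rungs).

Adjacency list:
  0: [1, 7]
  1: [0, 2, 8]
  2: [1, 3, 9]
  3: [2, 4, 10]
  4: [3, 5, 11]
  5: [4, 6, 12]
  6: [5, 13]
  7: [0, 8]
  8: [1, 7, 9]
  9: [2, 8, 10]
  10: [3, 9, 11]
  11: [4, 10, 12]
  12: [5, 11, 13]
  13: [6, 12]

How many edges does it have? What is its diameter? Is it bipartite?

Ladder graph L_{7}: 7 rungs + 2 * (7-1) path edges = 7 + 12 = 19 edges.
Diameter = 7.
Ladder graphs are bipartite (alternating coloring along each path).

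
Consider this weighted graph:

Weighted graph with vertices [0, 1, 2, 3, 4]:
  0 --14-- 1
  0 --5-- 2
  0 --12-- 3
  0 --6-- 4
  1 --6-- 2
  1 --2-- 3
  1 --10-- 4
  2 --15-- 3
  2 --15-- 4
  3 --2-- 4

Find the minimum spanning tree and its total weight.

Applying Kruskal's algorithm (sort edges by weight, add if no cycle):
  Add (1,3) w=2
  Add (3,4) w=2
  Add (0,2) w=5
  Add (0,4) w=6
  Skip (1,2) w=6 (creates cycle)
  Skip (1,4) w=10 (creates cycle)
  Skip (0,3) w=12 (creates cycle)
  Skip (0,1) w=14 (creates cycle)
  Skip (2,4) w=15 (creates cycle)
  Skip (2,3) w=15 (creates cycle)
MST weight = 15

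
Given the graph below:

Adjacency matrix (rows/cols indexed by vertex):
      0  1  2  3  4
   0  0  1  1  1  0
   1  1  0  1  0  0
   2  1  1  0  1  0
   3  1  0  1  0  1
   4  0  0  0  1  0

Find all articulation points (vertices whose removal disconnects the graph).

An articulation point is a vertex whose removal disconnects the graph.
Articulation points: [3]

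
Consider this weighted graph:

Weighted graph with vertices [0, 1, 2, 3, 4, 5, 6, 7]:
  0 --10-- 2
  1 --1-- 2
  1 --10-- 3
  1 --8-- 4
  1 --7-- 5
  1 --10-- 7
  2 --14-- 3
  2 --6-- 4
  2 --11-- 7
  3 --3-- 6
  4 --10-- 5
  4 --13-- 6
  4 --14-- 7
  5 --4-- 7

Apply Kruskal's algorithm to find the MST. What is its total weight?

Applying Kruskal's algorithm (sort edges by weight, add if no cycle):
  Add (1,2) w=1
  Add (3,6) w=3
  Add (5,7) w=4
  Add (2,4) w=6
  Add (1,5) w=7
  Skip (1,4) w=8 (creates cycle)
  Add (0,2) w=10
  Add (1,3) w=10
  Skip (1,7) w=10 (creates cycle)
  Skip (4,5) w=10 (creates cycle)
  Skip (2,7) w=11 (creates cycle)
  Skip (4,6) w=13 (creates cycle)
  Skip (2,3) w=14 (creates cycle)
  Skip (4,7) w=14 (creates cycle)
MST weight = 41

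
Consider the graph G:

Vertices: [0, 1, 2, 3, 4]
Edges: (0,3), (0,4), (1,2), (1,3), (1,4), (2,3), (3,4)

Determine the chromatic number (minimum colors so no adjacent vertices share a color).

The graph has a maximum clique of size 3 (lower bound on chromatic number).
A valid 3-coloring: {0: 1, 1: 1, 2: 2, 3: 0, 4: 2}.
Chromatic number = 3.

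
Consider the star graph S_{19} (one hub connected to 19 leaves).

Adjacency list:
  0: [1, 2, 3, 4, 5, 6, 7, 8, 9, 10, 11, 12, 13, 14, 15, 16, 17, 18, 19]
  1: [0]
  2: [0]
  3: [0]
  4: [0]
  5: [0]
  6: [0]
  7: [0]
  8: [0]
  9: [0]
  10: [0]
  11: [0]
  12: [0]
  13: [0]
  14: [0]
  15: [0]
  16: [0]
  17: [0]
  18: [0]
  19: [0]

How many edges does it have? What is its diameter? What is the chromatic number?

Star graph S_{19}: the hub connects to all 19 leaves.
Edges = 19.
Diameter = 2 (any leaf to hub is 1, leaf to leaf through hub is 2).
Star graphs are bipartite (hub vs leaves), so chromatic number = 2.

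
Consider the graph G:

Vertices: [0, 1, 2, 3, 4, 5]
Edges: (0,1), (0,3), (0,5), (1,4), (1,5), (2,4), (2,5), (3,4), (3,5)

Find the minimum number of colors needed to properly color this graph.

The graph has a maximum clique of size 3 (lower bound on chromatic number).
A valid 3-coloring: {0: 1, 1: 2, 2: 1, 3: 2, 4: 0, 5: 0}.
Chromatic number = 3.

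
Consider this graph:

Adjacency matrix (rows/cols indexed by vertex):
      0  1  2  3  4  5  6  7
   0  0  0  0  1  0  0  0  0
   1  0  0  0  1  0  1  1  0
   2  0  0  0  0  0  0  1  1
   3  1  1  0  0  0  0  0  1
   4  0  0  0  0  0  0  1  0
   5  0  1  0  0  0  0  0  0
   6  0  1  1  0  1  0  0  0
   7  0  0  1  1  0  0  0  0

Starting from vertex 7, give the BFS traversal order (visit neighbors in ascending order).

BFS from vertex 7 (neighbors processed in ascending order):
Visit order: 7, 2, 3, 6, 0, 1, 4, 5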